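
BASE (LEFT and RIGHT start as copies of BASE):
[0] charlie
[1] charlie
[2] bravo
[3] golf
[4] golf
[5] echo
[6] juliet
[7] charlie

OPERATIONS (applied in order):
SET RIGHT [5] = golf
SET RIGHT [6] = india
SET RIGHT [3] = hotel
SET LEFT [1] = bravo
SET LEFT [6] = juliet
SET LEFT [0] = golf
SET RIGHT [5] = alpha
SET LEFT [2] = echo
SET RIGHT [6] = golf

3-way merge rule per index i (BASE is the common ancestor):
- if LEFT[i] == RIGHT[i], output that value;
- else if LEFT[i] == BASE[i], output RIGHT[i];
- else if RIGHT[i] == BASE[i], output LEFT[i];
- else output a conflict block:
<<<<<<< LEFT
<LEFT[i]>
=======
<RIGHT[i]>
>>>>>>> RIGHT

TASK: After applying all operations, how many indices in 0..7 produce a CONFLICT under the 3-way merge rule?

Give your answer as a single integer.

Answer: 0

Derivation:
Final LEFT:  [golf, bravo, echo, golf, golf, echo, juliet, charlie]
Final RIGHT: [charlie, charlie, bravo, hotel, golf, alpha, golf, charlie]
i=0: L=golf, R=charlie=BASE -> take LEFT -> golf
i=1: L=bravo, R=charlie=BASE -> take LEFT -> bravo
i=2: L=echo, R=bravo=BASE -> take LEFT -> echo
i=3: L=golf=BASE, R=hotel -> take RIGHT -> hotel
i=4: L=golf R=golf -> agree -> golf
i=5: L=echo=BASE, R=alpha -> take RIGHT -> alpha
i=6: L=juliet=BASE, R=golf -> take RIGHT -> golf
i=7: L=charlie R=charlie -> agree -> charlie
Conflict count: 0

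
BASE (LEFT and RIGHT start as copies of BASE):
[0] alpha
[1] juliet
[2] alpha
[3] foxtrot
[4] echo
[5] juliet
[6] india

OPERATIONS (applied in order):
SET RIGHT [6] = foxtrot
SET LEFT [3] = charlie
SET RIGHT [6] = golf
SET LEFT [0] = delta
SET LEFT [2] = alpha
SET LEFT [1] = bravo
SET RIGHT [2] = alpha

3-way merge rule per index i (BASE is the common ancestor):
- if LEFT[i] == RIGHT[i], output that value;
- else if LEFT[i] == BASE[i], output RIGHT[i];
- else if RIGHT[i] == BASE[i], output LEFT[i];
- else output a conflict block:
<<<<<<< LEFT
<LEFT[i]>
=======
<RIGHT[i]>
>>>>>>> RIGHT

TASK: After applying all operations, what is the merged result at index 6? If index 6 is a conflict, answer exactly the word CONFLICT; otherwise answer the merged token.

Answer: golf

Derivation:
Final LEFT:  [delta, bravo, alpha, charlie, echo, juliet, india]
Final RIGHT: [alpha, juliet, alpha, foxtrot, echo, juliet, golf]
i=0: L=delta, R=alpha=BASE -> take LEFT -> delta
i=1: L=bravo, R=juliet=BASE -> take LEFT -> bravo
i=2: L=alpha R=alpha -> agree -> alpha
i=3: L=charlie, R=foxtrot=BASE -> take LEFT -> charlie
i=4: L=echo R=echo -> agree -> echo
i=5: L=juliet R=juliet -> agree -> juliet
i=6: L=india=BASE, R=golf -> take RIGHT -> golf
Index 6 -> golf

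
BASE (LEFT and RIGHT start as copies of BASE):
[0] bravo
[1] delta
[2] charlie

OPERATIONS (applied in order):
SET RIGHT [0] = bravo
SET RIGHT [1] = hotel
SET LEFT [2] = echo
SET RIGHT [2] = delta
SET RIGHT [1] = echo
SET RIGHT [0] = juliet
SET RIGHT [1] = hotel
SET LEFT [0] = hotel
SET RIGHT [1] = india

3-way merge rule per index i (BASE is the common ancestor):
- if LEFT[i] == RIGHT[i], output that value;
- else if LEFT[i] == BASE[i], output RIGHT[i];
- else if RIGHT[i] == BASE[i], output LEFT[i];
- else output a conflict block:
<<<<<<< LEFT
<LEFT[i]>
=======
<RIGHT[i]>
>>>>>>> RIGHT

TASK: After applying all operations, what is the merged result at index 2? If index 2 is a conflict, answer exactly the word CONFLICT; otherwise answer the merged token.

Answer: CONFLICT

Derivation:
Final LEFT:  [hotel, delta, echo]
Final RIGHT: [juliet, india, delta]
i=0: BASE=bravo L=hotel R=juliet all differ -> CONFLICT
i=1: L=delta=BASE, R=india -> take RIGHT -> india
i=2: BASE=charlie L=echo R=delta all differ -> CONFLICT
Index 2 -> CONFLICT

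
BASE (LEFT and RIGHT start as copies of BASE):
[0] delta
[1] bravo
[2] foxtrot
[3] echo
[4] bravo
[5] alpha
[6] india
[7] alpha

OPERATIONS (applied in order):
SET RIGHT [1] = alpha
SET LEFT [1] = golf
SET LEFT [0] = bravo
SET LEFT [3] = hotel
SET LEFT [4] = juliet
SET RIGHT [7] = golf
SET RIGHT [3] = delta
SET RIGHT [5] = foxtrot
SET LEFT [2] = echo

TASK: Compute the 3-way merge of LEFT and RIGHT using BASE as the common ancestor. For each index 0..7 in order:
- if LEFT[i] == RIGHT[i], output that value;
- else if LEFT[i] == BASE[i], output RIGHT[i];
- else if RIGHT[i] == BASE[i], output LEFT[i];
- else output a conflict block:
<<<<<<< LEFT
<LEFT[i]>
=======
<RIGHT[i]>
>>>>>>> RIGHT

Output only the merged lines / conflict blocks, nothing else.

Answer: bravo
<<<<<<< LEFT
golf
=======
alpha
>>>>>>> RIGHT
echo
<<<<<<< LEFT
hotel
=======
delta
>>>>>>> RIGHT
juliet
foxtrot
india
golf

Derivation:
Final LEFT:  [bravo, golf, echo, hotel, juliet, alpha, india, alpha]
Final RIGHT: [delta, alpha, foxtrot, delta, bravo, foxtrot, india, golf]
i=0: L=bravo, R=delta=BASE -> take LEFT -> bravo
i=1: BASE=bravo L=golf R=alpha all differ -> CONFLICT
i=2: L=echo, R=foxtrot=BASE -> take LEFT -> echo
i=3: BASE=echo L=hotel R=delta all differ -> CONFLICT
i=4: L=juliet, R=bravo=BASE -> take LEFT -> juliet
i=5: L=alpha=BASE, R=foxtrot -> take RIGHT -> foxtrot
i=6: L=india R=india -> agree -> india
i=7: L=alpha=BASE, R=golf -> take RIGHT -> golf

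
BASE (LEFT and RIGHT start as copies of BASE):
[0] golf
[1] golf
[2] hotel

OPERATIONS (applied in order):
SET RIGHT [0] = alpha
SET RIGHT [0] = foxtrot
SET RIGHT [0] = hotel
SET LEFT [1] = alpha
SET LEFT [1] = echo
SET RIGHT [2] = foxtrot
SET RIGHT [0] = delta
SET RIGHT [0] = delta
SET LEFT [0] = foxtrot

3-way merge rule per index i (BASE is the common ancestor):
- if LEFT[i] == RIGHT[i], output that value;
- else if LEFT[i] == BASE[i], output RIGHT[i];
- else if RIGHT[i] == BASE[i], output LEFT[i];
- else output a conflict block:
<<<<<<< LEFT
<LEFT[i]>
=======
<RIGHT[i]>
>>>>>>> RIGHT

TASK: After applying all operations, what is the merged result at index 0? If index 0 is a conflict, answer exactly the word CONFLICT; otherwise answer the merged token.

Answer: CONFLICT

Derivation:
Final LEFT:  [foxtrot, echo, hotel]
Final RIGHT: [delta, golf, foxtrot]
i=0: BASE=golf L=foxtrot R=delta all differ -> CONFLICT
i=1: L=echo, R=golf=BASE -> take LEFT -> echo
i=2: L=hotel=BASE, R=foxtrot -> take RIGHT -> foxtrot
Index 0 -> CONFLICT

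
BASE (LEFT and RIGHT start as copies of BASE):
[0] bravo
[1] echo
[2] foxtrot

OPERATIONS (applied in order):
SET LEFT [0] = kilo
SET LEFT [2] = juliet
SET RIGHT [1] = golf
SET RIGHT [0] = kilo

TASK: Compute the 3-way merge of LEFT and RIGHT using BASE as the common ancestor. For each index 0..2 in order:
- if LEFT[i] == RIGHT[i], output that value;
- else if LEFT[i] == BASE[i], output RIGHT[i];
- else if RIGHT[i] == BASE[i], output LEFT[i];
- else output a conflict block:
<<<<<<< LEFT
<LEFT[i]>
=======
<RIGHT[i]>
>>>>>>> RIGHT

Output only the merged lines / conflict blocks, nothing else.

Final LEFT:  [kilo, echo, juliet]
Final RIGHT: [kilo, golf, foxtrot]
i=0: L=kilo R=kilo -> agree -> kilo
i=1: L=echo=BASE, R=golf -> take RIGHT -> golf
i=2: L=juliet, R=foxtrot=BASE -> take LEFT -> juliet

Answer: kilo
golf
juliet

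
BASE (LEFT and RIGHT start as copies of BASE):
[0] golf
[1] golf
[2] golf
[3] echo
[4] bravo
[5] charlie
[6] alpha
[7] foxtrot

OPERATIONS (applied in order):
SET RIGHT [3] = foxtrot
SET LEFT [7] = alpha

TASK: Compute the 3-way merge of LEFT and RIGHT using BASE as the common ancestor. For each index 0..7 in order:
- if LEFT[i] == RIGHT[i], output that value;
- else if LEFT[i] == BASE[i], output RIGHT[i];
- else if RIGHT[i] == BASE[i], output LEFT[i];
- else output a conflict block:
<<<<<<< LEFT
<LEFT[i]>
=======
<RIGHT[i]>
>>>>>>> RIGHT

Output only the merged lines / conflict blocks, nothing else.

Final LEFT:  [golf, golf, golf, echo, bravo, charlie, alpha, alpha]
Final RIGHT: [golf, golf, golf, foxtrot, bravo, charlie, alpha, foxtrot]
i=0: L=golf R=golf -> agree -> golf
i=1: L=golf R=golf -> agree -> golf
i=2: L=golf R=golf -> agree -> golf
i=3: L=echo=BASE, R=foxtrot -> take RIGHT -> foxtrot
i=4: L=bravo R=bravo -> agree -> bravo
i=5: L=charlie R=charlie -> agree -> charlie
i=6: L=alpha R=alpha -> agree -> alpha
i=7: L=alpha, R=foxtrot=BASE -> take LEFT -> alpha

Answer: golf
golf
golf
foxtrot
bravo
charlie
alpha
alpha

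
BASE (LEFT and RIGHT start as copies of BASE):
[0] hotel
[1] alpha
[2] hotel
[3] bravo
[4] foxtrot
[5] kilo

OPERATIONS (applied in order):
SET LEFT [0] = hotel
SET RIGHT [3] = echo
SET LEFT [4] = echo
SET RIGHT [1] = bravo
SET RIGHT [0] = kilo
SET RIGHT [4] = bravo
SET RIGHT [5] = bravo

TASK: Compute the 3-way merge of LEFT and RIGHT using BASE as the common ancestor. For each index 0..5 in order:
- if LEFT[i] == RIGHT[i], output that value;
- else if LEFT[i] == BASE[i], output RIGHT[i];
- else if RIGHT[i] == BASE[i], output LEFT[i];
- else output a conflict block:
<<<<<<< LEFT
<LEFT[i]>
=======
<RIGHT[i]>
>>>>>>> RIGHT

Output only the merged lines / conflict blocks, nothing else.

Answer: kilo
bravo
hotel
echo
<<<<<<< LEFT
echo
=======
bravo
>>>>>>> RIGHT
bravo

Derivation:
Final LEFT:  [hotel, alpha, hotel, bravo, echo, kilo]
Final RIGHT: [kilo, bravo, hotel, echo, bravo, bravo]
i=0: L=hotel=BASE, R=kilo -> take RIGHT -> kilo
i=1: L=alpha=BASE, R=bravo -> take RIGHT -> bravo
i=2: L=hotel R=hotel -> agree -> hotel
i=3: L=bravo=BASE, R=echo -> take RIGHT -> echo
i=4: BASE=foxtrot L=echo R=bravo all differ -> CONFLICT
i=5: L=kilo=BASE, R=bravo -> take RIGHT -> bravo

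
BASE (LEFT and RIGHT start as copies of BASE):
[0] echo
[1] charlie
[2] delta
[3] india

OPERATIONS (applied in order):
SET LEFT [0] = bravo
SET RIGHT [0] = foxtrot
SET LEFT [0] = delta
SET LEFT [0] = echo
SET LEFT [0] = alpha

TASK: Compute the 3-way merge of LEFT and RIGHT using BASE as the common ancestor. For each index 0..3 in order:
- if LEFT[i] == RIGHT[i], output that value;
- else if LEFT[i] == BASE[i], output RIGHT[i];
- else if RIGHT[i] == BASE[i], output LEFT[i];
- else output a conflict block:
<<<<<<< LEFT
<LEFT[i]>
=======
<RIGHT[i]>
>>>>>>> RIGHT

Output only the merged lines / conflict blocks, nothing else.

Final LEFT:  [alpha, charlie, delta, india]
Final RIGHT: [foxtrot, charlie, delta, india]
i=0: BASE=echo L=alpha R=foxtrot all differ -> CONFLICT
i=1: L=charlie R=charlie -> agree -> charlie
i=2: L=delta R=delta -> agree -> delta
i=3: L=india R=india -> agree -> india

Answer: <<<<<<< LEFT
alpha
=======
foxtrot
>>>>>>> RIGHT
charlie
delta
india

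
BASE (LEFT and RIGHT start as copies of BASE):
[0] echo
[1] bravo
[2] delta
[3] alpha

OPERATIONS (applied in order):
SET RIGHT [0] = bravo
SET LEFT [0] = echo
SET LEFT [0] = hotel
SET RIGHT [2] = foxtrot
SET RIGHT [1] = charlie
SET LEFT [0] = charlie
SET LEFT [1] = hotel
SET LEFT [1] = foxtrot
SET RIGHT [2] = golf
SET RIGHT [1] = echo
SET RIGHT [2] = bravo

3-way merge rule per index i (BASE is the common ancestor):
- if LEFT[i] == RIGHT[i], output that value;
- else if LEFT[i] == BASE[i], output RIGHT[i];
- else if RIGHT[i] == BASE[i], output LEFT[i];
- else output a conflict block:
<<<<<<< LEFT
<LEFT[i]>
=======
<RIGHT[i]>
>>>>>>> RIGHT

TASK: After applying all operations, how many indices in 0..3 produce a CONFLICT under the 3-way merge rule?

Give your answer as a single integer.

Final LEFT:  [charlie, foxtrot, delta, alpha]
Final RIGHT: [bravo, echo, bravo, alpha]
i=0: BASE=echo L=charlie R=bravo all differ -> CONFLICT
i=1: BASE=bravo L=foxtrot R=echo all differ -> CONFLICT
i=2: L=delta=BASE, R=bravo -> take RIGHT -> bravo
i=3: L=alpha R=alpha -> agree -> alpha
Conflict count: 2

Answer: 2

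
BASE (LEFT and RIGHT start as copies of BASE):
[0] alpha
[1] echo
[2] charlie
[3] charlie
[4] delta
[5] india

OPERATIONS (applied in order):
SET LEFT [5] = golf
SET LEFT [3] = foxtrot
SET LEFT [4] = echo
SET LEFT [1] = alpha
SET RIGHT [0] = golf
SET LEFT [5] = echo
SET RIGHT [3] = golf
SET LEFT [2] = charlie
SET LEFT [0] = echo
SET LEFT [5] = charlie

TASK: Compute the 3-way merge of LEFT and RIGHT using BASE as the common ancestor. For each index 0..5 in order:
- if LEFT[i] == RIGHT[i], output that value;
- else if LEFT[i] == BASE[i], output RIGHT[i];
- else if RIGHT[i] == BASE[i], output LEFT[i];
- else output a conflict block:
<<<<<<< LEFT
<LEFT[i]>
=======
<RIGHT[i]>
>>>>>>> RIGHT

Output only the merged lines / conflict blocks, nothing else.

Final LEFT:  [echo, alpha, charlie, foxtrot, echo, charlie]
Final RIGHT: [golf, echo, charlie, golf, delta, india]
i=0: BASE=alpha L=echo R=golf all differ -> CONFLICT
i=1: L=alpha, R=echo=BASE -> take LEFT -> alpha
i=2: L=charlie R=charlie -> agree -> charlie
i=3: BASE=charlie L=foxtrot R=golf all differ -> CONFLICT
i=4: L=echo, R=delta=BASE -> take LEFT -> echo
i=5: L=charlie, R=india=BASE -> take LEFT -> charlie

Answer: <<<<<<< LEFT
echo
=======
golf
>>>>>>> RIGHT
alpha
charlie
<<<<<<< LEFT
foxtrot
=======
golf
>>>>>>> RIGHT
echo
charlie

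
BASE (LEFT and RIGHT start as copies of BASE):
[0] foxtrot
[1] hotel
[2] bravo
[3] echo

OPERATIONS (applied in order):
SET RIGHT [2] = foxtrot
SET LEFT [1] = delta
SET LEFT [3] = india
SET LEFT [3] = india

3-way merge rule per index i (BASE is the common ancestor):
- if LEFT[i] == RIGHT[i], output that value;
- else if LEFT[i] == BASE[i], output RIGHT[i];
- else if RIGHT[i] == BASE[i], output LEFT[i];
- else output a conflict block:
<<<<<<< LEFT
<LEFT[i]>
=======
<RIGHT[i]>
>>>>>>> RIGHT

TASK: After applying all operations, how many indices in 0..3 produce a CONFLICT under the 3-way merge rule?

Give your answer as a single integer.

Final LEFT:  [foxtrot, delta, bravo, india]
Final RIGHT: [foxtrot, hotel, foxtrot, echo]
i=0: L=foxtrot R=foxtrot -> agree -> foxtrot
i=1: L=delta, R=hotel=BASE -> take LEFT -> delta
i=2: L=bravo=BASE, R=foxtrot -> take RIGHT -> foxtrot
i=3: L=india, R=echo=BASE -> take LEFT -> india
Conflict count: 0

Answer: 0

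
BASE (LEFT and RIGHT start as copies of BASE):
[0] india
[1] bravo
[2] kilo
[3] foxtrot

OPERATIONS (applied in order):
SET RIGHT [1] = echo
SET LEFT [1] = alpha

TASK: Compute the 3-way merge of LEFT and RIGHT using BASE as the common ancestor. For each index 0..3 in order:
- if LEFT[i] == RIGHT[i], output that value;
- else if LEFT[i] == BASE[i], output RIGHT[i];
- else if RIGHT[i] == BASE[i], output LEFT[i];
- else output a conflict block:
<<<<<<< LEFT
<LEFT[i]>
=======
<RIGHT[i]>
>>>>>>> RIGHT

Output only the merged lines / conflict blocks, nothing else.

Answer: india
<<<<<<< LEFT
alpha
=======
echo
>>>>>>> RIGHT
kilo
foxtrot

Derivation:
Final LEFT:  [india, alpha, kilo, foxtrot]
Final RIGHT: [india, echo, kilo, foxtrot]
i=0: L=india R=india -> agree -> india
i=1: BASE=bravo L=alpha R=echo all differ -> CONFLICT
i=2: L=kilo R=kilo -> agree -> kilo
i=3: L=foxtrot R=foxtrot -> agree -> foxtrot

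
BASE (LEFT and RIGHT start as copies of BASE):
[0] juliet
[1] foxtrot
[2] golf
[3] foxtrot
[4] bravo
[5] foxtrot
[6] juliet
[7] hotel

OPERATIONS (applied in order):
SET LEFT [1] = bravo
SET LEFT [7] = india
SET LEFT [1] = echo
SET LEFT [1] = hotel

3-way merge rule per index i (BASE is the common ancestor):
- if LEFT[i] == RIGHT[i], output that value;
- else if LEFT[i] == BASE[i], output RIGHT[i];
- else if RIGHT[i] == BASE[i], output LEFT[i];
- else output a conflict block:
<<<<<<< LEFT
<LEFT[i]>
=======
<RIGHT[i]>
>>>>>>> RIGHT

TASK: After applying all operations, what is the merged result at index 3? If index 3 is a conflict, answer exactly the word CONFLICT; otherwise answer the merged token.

Final LEFT:  [juliet, hotel, golf, foxtrot, bravo, foxtrot, juliet, india]
Final RIGHT: [juliet, foxtrot, golf, foxtrot, bravo, foxtrot, juliet, hotel]
i=0: L=juliet R=juliet -> agree -> juliet
i=1: L=hotel, R=foxtrot=BASE -> take LEFT -> hotel
i=2: L=golf R=golf -> agree -> golf
i=3: L=foxtrot R=foxtrot -> agree -> foxtrot
i=4: L=bravo R=bravo -> agree -> bravo
i=5: L=foxtrot R=foxtrot -> agree -> foxtrot
i=6: L=juliet R=juliet -> agree -> juliet
i=7: L=india, R=hotel=BASE -> take LEFT -> india
Index 3 -> foxtrot

Answer: foxtrot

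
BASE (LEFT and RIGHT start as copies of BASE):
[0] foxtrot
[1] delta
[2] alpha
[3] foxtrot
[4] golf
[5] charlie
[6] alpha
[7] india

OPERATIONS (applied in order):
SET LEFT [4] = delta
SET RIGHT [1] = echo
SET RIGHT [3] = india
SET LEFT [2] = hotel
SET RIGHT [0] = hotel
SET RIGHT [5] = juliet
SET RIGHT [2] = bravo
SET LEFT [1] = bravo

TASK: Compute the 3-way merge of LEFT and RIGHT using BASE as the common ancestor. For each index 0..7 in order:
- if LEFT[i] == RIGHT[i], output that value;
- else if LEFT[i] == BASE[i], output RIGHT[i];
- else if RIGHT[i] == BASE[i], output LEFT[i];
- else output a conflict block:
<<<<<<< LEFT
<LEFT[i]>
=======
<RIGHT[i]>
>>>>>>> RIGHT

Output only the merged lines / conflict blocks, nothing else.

Final LEFT:  [foxtrot, bravo, hotel, foxtrot, delta, charlie, alpha, india]
Final RIGHT: [hotel, echo, bravo, india, golf, juliet, alpha, india]
i=0: L=foxtrot=BASE, R=hotel -> take RIGHT -> hotel
i=1: BASE=delta L=bravo R=echo all differ -> CONFLICT
i=2: BASE=alpha L=hotel R=bravo all differ -> CONFLICT
i=3: L=foxtrot=BASE, R=india -> take RIGHT -> india
i=4: L=delta, R=golf=BASE -> take LEFT -> delta
i=5: L=charlie=BASE, R=juliet -> take RIGHT -> juliet
i=6: L=alpha R=alpha -> agree -> alpha
i=7: L=india R=india -> agree -> india

Answer: hotel
<<<<<<< LEFT
bravo
=======
echo
>>>>>>> RIGHT
<<<<<<< LEFT
hotel
=======
bravo
>>>>>>> RIGHT
india
delta
juliet
alpha
india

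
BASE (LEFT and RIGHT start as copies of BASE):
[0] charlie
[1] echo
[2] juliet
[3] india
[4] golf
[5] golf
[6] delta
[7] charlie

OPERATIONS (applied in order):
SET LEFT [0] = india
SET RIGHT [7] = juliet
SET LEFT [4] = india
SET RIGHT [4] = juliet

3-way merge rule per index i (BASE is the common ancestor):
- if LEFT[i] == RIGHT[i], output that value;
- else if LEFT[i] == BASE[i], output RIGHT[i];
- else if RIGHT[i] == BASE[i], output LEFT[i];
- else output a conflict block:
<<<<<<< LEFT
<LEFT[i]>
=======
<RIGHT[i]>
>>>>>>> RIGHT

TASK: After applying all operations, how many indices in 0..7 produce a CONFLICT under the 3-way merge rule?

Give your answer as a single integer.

Answer: 1

Derivation:
Final LEFT:  [india, echo, juliet, india, india, golf, delta, charlie]
Final RIGHT: [charlie, echo, juliet, india, juliet, golf, delta, juliet]
i=0: L=india, R=charlie=BASE -> take LEFT -> india
i=1: L=echo R=echo -> agree -> echo
i=2: L=juliet R=juliet -> agree -> juliet
i=3: L=india R=india -> agree -> india
i=4: BASE=golf L=india R=juliet all differ -> CONFLICT
i=5: L=golf R=golf -> agree -> golf
i=6: L=delta R=delta -> agree -> delta
i=7: L=charlie=BASE, R=juliet -> take RIGHT -> juliet
Conflict count: 1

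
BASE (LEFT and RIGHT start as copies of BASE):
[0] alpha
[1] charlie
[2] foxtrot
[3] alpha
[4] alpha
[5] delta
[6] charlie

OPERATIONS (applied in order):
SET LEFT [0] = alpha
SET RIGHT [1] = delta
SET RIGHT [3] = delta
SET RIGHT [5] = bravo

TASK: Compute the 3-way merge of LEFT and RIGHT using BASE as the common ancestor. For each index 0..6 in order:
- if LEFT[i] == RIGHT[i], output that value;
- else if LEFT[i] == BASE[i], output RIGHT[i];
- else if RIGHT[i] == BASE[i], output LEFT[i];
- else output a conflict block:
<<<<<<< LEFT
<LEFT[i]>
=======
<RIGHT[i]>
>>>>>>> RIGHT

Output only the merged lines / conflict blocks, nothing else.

Final LEFT:  [alpha, charlie, foxtrot, alpha, alpha, delta, charlie]
Final RIGHT: [alpha, delta, foxtrot, delta, alpha, bravo, charlie]
i=0: L=alpha R=alpha -> agree -> alpha
i=1: L=charlie=BASE, R=delta -> take RIGHT -> delta
i=2: L=foxtrot R=foxtrot -> agree -> foxtrot
i=3: L=alpha=BASE, R=delta -> take RIGHT -> delta
i=4: L=alpha R=alpha -> agree -> alpha
i=5: L=delta=BASE, R=bravo -> take RIGHT -> bravo
i=6: L=charlie R=charlie -> agree -> charlie

Answer: alpha
delta
foxtrot
delta
alpha
bravo
charlie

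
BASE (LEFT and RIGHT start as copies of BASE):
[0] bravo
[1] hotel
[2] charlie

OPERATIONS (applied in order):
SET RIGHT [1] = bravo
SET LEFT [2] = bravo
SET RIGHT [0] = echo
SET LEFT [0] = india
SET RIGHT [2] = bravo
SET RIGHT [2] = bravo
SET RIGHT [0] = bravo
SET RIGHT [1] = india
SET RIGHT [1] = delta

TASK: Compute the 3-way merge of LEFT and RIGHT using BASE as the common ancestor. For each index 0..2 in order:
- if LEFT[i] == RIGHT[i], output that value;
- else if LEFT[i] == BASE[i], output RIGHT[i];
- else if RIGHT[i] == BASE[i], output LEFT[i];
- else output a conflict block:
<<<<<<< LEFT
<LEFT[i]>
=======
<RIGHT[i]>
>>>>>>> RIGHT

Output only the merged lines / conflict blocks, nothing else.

Answer: india
delta
bravo

Derivation:
Final LEFT:  [india, hotel, bravo]
Final RIGHT: [bravo, delta, bravo]
i=0: L=india, R=bravo=BASE -> take LEFT -> india
i=1: L=hotel=BASE, R=delta -> take RIGHT -> delta
i=2: L=bravo R=bravo -> agree -> bravo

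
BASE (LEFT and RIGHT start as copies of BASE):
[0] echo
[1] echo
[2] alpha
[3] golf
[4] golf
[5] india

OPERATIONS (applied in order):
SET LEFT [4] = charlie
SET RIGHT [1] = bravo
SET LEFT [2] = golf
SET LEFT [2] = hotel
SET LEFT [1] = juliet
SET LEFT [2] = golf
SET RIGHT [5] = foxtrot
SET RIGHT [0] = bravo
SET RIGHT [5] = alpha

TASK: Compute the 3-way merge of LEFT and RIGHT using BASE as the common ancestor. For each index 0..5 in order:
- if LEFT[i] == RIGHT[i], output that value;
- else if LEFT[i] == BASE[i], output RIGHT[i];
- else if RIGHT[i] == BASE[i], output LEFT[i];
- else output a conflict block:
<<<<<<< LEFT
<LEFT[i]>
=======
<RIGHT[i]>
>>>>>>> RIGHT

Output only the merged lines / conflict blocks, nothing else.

Answer: bravo
<<<<<<< LEFT
juliet
=======
bravo
>>>>>>> RIGHT
golf
golf
charlie
alpha

Derivation:
Final LEFT:  [echo, juliet, golf, golf, charlie, india]
Final RIGHT: [bravo, bravo, alpha, golf, golf, alpha]
i=0: L=echo=BASE, R=bravo -> take RIGHT -> bravo
i=1: BASE=echo L=juliet R=bravo all differ -> CONFLICT
i=2: L=golf, R=alpha=BASE -> take LEFT -> golf
i=3: L=golf R=golf -> agree -> golf
i=4: L=charlie, R=golf=BASE -> take LEFT -> charlie
i=5: L=india=BASE, R=alpha -> take RIGHT -> alpha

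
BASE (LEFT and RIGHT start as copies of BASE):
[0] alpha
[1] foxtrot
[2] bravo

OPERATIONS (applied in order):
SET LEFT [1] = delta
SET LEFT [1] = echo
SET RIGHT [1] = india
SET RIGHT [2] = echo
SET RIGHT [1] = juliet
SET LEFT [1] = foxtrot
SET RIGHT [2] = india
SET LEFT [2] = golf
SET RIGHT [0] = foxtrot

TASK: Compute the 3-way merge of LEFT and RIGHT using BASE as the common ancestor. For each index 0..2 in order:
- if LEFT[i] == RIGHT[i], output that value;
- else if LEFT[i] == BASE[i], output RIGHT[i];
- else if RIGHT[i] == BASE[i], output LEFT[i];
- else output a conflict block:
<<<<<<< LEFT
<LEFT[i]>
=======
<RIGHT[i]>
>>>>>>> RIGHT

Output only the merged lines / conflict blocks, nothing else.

Answer: foxtrot
juliet
<<<<<<< LEFT
golf
=======
india
>>>>>>> RIGHT

Derivation:
Final LEFT:  [alpha, foxtrot, golf]
Final RIGHT: [foxtrot, juliet, india]
i=0: L=alpha=BASE, R=foxtrot -> take RIGHT -> foxtrot
i=1: L=foxtrot=BASE, R=juliet -> take RIGHT -> juliet
i=2: BASE=bravo L=golf R=india all differ -> CONFLICT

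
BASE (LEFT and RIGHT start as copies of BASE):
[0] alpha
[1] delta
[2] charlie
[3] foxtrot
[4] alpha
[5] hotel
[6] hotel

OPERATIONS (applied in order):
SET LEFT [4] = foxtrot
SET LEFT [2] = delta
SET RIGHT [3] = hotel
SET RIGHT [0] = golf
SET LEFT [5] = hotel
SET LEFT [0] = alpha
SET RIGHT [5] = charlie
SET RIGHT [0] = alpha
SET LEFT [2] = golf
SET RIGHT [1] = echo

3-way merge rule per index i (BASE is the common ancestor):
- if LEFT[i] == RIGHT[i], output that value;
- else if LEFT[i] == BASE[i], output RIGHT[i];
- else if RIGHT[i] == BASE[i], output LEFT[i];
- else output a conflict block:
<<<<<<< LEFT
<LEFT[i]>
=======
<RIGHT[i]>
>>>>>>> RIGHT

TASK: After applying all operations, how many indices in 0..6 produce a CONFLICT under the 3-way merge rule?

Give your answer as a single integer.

Answer: 0

Derivation:
Final LEFT:  [alpha, delta, golf, foxtrot, foxtrot, hotel, hotel]
Final RIGHT: [alpha, echo, charlie, hotel, alpha, charlie, hotel]
i=0: L=alpha R=alpha -> agree -> alpha
i=1: L=delta=BASE, R=echo -> take RIGHT -> echo
i=2: L=golf, R=charlie=BASE -> take LEFT -> golf
i=3: L=foxtrot=BASE, R=hotel -> take RIGHT -> hotel
i=4: L=foxtrot, R=alpha=BASE -> take LEFT -> foxtrot
i=5: L=hotel=BASE, R=charlie -> take RIGHT -> charlie
i=6: L=hotel R=hotel -> agree -> hotel
Conflict count: 0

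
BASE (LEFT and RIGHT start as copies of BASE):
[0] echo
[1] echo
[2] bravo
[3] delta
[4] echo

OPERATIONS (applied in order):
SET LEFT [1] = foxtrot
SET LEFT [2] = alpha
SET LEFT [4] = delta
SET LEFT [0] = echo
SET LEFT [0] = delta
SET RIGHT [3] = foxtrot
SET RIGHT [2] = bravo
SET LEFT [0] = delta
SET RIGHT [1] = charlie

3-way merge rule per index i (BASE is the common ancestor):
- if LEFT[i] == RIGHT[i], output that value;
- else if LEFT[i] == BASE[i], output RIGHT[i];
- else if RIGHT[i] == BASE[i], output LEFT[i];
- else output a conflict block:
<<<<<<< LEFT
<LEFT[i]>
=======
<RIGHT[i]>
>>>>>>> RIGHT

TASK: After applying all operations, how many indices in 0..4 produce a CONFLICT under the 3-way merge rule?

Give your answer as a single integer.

Final LEFT:  [delta, foxtrot, alpha, delta, delta]
Final RIGHT: [echo, charlie, bravo, foxtrot, echo]
i=0: L=delta, R=echo=BASE -> take LEFT -> delta
i=1: BASE=echo L=foxtrot R=charlie all differ -> CONFLICT
i=2: L=alpha, R=bravo=BASE -> take LEFT -> alpha
i=3: L=delta=BASE, R=foxtrot -> take RIGHT -> foxtrot
i=4: L=delta, R=echo=BASE -> take LEFT -> delta
Conflict count: 1

Answer: 1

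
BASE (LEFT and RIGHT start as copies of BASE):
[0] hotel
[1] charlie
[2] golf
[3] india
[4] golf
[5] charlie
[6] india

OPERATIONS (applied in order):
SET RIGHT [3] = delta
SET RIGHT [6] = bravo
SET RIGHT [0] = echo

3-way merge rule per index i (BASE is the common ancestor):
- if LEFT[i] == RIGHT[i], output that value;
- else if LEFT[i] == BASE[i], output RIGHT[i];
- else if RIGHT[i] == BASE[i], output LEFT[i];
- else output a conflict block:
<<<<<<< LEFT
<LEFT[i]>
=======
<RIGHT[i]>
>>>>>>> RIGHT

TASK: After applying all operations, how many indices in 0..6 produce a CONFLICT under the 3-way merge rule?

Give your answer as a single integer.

Final LEFT:  [hotel, charlie, golf, india, golf, charlie, india]
Final RIGHT: [echo, charlie, golf, delta, golf, charlie, bravo]
i=0: L=hotel=BASE, R=echo -> take RIGHT -> echo
i=1: L=charlie R=charlie -> agree -> charlie
i=2: L=golf R=golf -> agree -> golf
i=3: L=india=BASE, R=delta -> take RIGHT -> delta
i=4: L=golf R=golf -> agree -> golf
i=5: L=charlie R=charlie -> agree -> charlie
i=6: L=india=BASE, R=bravo -> take RIGHT -> bravo
Conflict count: 0

Answer: 0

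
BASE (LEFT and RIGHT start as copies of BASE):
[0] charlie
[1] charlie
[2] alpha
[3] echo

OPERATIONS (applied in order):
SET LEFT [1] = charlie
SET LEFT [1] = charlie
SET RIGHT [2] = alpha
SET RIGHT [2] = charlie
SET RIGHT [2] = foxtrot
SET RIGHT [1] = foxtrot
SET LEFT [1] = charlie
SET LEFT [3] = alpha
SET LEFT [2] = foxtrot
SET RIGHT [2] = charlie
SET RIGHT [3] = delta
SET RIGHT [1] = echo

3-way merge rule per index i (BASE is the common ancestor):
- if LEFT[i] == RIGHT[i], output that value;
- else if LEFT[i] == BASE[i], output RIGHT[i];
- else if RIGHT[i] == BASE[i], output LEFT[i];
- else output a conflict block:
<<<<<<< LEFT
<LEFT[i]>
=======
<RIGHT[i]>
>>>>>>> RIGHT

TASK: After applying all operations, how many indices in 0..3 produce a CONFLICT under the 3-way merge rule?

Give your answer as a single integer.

Answer: 2

Derivation:
Final LEFT:  [charlie, charlie, foxtrot, alpha]
Final RIGHT: [charlie, echo, charlie, delta]
i=0: L=charlie R=charlie -> agree -> charlie
i=1: L=charlie=BASE, R=echo -> take RIGHT -> echo
i=2: BASE=alpha L=foxtrot R=charlie all differ -> CONFLICT
i=3: BASE=echo L=alpha R=delta all differ -> CONFLICT
Conflict count: 2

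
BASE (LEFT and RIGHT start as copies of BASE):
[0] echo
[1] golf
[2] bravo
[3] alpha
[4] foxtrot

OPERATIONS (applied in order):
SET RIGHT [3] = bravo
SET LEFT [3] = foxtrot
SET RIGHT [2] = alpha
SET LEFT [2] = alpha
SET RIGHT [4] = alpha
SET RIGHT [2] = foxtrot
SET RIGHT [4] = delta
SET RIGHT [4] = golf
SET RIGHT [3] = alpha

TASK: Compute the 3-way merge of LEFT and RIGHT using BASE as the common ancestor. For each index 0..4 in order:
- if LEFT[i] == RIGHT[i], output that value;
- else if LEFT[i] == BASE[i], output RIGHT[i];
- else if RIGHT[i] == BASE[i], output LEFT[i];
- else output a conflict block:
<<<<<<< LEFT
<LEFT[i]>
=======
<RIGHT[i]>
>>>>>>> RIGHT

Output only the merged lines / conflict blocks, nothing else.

Answer: echo
golf
<<<<<<< LEFT
alpha
=======
foxtrot
>>>>>>> RIGHT
foxtrot
golf

Derivation:
Final LEFT:  [echo, golf, alpha, foxtrot, foxtrot]
Final RIGHT: [echo, golf, foxtrot, alpha, golf]
i=0: L=echo R=echo -> agree -> echo
i=1: L=golf R=golf -> agree -> golf
i=2: BASE=bravo L=alpha R=foxtrot all differ -> CONFLICT
i=3: L=foxtrot, R=alpha=BASE -> take LEFT -> foxtrot
i=4: L=foxtrot=BASE, R=golf -> take RIGHT -> golf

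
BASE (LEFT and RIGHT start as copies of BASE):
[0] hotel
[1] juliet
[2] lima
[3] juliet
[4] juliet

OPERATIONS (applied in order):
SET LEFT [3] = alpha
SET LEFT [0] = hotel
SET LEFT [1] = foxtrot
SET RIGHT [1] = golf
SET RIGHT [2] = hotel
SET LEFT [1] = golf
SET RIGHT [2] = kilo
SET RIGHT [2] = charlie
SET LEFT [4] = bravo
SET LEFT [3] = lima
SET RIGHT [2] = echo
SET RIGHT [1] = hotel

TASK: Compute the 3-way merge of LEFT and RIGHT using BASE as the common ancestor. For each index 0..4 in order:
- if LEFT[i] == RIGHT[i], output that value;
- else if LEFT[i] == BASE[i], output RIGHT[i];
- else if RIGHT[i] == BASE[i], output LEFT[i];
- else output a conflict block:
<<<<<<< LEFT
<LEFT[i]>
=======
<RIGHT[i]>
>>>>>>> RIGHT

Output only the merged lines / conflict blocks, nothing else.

Final LEFT:  [hotel, golf, lima, lima, bravo]
Final RIGHT: [hotel, hotel, echo, juliet, juliet]
i=0: L=hotel R=hotel -> agree -> hotel
i=1: BASE=juliet L=golf R=hotel all differ -> CONFLICT
i=2: L=lima=BASE, R=echo -> take RIGHT -> echo
i=3: L=lima, R=juliet=BASE -> take LEFT -> lima
i=4: L=bravo, R=juliet=BASE -> take LEFT -> bravo

Answer: hotel
<<<<<<< LEFT
golf
=======
hotel
>>>>>>> RIGHT
echo
lima
bravo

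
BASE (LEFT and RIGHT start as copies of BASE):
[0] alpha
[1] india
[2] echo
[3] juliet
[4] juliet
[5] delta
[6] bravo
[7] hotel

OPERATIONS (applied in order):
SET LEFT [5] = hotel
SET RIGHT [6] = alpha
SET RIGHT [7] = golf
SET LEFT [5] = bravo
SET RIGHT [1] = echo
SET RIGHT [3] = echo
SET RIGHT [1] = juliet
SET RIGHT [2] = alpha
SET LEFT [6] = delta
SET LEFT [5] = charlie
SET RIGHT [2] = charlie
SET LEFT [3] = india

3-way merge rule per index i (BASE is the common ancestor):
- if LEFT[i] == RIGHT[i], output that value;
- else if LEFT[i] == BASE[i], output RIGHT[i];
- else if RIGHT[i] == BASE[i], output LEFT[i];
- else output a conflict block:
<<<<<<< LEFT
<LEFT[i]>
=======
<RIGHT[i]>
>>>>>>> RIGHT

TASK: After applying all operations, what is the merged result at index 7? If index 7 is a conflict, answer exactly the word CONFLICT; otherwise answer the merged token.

Answer: golf

Derivation:
Final LEFT:  [alpha, india, echo, india, juliet, charlie, delta, hotel]
Final RIGHT: [alpha, juliet, charlie, echo, juliet, delta, alpha, golf]
i=0: L=alpha R=alpha -> agree -> alpha
i=1: L=india=BASE, R=juliet -> take RIGHT -> juliet
i=2: L=echo=BASE, R=charlie -> take RIGHT -> charlie
i=3: BASE=juliet L=india R=echo all differ -> CONFLICT
i=4: L=juliet R=juliet -> agree -> juliet
i=5: L=charlie, R=delta=BASE -> take LEFT -> charlie
i=6: BASE=bravo L=delta R=alpha all differ -> CONFLICT
i=7: L=hotel=BASE, R=golf -> take RIGHT -> golf
Index 7 -> golf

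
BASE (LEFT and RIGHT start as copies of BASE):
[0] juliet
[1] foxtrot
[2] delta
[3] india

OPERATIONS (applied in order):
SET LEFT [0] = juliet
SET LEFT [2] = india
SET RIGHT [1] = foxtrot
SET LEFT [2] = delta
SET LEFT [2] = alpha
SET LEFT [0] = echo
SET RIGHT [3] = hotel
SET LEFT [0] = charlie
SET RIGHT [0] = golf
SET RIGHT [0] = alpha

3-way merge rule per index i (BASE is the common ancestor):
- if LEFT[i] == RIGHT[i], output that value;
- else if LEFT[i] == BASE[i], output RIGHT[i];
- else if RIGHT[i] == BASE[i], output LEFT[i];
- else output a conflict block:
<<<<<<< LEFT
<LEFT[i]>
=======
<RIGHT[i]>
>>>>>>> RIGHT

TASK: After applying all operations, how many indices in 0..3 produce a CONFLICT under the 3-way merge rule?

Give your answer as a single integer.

Answer: 1

Derivation:
Final LEFT:  [charlie, foxtrot, alpha, india]
Final RIGHT: [alpha, foxtrot, delta, hotel]
i=0: BASE=juliet L=charlie R=alpha all differ -> CONFLICT
i=1: L=foxtrot R=foxtrot -> agree -> foxtrot
i=2: L=alpha, R=delta=BASE -> take LEFT -> alpha
i=3: L=india=BASE, R=hotel -> take RIGHT -> hotel
Conflict count: 1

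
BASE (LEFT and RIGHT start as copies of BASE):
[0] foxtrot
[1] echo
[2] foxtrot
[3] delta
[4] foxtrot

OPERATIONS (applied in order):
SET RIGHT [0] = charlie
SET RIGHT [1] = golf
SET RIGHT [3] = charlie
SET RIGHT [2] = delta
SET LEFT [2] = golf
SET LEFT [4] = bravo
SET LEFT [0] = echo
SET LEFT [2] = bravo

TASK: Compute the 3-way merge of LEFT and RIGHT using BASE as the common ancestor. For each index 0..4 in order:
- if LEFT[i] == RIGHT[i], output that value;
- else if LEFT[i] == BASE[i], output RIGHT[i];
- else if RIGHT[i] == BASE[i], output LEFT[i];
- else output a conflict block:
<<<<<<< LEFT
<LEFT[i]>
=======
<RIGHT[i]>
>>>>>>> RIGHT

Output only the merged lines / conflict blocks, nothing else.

Answer: <<<<<<< LEFT
echo
=======
charlie
>>>>>>> RIGHT
golf
<<<<<<< LEFT
bravo
=======
delta
>>>>>>> RIGHT
charlie
bravo

Derivation:
Final LEFT:  [echo, echo, bravo, delta, bravo]
Final RIGHT: [charlie, golf, delta, charlie, foxtrot]
i=0: BASE=foxtrot L=echo R=charlie all differ -> CONFLICT
i=1: L=echo=BASE, R=golf -> take RIGHT -> golf
i=2: BASE=foxtrot L=bravo R=delta all differ -> CONFLICT
i=3: L=delta=BASE, R=charlie -> take RIGHT -> charlie
i=4: L=bravo, R=foxtrot=BASE -> take LEFT -> bravo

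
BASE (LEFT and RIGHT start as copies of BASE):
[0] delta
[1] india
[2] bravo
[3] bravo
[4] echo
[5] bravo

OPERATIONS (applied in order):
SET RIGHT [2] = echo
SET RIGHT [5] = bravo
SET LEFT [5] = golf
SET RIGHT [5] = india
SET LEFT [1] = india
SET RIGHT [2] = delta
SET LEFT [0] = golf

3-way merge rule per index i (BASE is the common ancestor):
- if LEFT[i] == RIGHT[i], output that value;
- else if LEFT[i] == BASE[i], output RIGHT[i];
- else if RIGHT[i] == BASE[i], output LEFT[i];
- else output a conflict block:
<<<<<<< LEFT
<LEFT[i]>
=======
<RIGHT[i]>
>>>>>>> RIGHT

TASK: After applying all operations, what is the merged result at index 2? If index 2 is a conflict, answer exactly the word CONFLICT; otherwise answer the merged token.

Final LEFT:  [golf, india, bravo, bravo, echo, golf]
Final RIGHT: [delta, india, delta, bravo, echo, india]
i=0: L=golf, R=delta=BASE -> take LEFT -> golf
i=1: L=india R=india -> agree -> india
i=2: L=bravo=BASE, R=delta -> take RIGHT -> delta
i=3: L=bravo R=bravo -> agree -> bravo
i=4: L=echo R=echo -> agree -> echo
i=5: BASE=bravo L=golf R=india all differ -> CONFLICT
Index 2 -> delta

Answer: delta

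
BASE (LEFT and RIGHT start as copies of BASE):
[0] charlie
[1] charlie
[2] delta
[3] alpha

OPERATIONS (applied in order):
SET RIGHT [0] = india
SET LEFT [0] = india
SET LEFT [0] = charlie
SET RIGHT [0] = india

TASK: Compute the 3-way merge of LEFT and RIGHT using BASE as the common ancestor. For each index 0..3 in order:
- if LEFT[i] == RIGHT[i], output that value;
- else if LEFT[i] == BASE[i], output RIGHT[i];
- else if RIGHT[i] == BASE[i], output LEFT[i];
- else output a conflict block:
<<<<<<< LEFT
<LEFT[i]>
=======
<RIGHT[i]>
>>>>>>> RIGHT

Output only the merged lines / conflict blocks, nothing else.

Answer: india
charlie
delta
alpha

Derivation:
Final LEFT:  [charlie, charlie, delta, alpha]
Final RIGHT: [india, charlie, delta, alpha]
i=0: L=charlie=BASE, R=india -> take RIGHT -> india
i=1: L=charlie R=charlie -> agree -> charlie
i=2: L=delta R=delta -> agree -> delta
i=3: L=alpha R=alpha -> agree -> alpha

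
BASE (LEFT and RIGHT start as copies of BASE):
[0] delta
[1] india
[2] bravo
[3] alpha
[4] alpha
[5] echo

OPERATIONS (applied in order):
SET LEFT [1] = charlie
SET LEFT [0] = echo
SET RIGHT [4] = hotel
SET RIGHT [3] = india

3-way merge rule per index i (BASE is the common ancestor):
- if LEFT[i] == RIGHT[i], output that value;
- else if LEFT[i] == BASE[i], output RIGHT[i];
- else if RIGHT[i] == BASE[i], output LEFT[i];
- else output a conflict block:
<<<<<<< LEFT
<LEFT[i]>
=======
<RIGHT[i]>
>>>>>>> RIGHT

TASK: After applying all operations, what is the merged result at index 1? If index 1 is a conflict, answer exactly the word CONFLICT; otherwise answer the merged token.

Answer: charlie

Derivation:
Final LEFT:  [echo, charlie, bravo, alpha, alpha, echo]
Final RIGHT: [delta, india, bravo, india, hotel, echo]
i=0: L=echo, R=delta=BASE -> take LEFT -> echo
i=1: L=charlie, R=india=BASE -> take LEFT -> charlie
i=2: L=bravo R=bravo -> agree -> bravo
i=3: L=alpha=BASE, R=india -> take RIGHT -> india
i=4: L=alpha=BASE, R=hotel -> take RIGHT -> hotel
i=5: L=echo R=echo -> agree -> echo
Index 1 -> charlie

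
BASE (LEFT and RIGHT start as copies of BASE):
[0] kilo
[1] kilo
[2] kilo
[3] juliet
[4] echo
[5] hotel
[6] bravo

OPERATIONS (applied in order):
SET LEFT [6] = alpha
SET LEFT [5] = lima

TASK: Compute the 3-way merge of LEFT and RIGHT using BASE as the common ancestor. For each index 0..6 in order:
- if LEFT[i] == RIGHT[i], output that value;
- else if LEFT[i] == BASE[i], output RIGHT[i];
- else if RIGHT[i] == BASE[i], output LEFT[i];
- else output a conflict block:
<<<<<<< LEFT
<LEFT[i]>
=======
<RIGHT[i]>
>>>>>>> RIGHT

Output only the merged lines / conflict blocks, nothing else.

Final LEFT:  [kilo, kilo, kilo, juliet, echo, lima, alpha]
Final RIGHT: [kilo, kilo, kilo, juliet, echo, hotel, bravo]
i=0: L=kilo R=kilo -> agree -> kilo
i=1: L=kilo R=kilo -> agree -> kilo
i=2: L=kilo R=kilo -> agree -> kilo
i=3: L=juliet R=juliet -> agree -> juliet
i=4: L=echo R=echo -> agree -> echo
i=5: L=lima, R=hotel=BASE -> take LEFT -> lima
i=6: L=alpha, R=bravo=BASE -> take LEFT -> alpha

Answer: kilo
kilo
kilo
juliet
echo
lima
alpha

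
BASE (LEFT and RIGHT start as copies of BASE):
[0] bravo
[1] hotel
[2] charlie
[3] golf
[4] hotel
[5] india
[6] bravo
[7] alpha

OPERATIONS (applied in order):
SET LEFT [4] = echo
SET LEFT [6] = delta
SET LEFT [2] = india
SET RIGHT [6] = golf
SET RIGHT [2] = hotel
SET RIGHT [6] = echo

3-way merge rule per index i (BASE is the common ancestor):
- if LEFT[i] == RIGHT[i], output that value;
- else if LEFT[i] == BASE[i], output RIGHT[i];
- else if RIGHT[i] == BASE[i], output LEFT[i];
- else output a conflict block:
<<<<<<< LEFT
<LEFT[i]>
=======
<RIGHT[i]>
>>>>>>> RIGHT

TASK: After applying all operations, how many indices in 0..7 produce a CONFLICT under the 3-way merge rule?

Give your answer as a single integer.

Final LEFT:  [bravo, hotel, india, golf, echo, india, delta, alpha]
Final RIGHT: [bravo, hotel, hotel, golf, hotel, india, echo, alpha]
i=0: L=bravo R=bravo -> agree -> bravo
i=1: L=hotel R=hotel -> agree -> hotel
i=2: BASE=charlie L=india R=hotel all differ -> CONFLICT
i=3: L=golf R=golf -> agree -> golf
i=4: L=echo, R=hotel=BASE -> take LEFT -> echo
i=5: L=india R=india -> agree -> india
i=6: BASE=bravo L=delta R=echo all differ -> CONFLICT
i=7: L=alpha R=alpha -> agree -> alpha
Conflict count: 2

Answer: 2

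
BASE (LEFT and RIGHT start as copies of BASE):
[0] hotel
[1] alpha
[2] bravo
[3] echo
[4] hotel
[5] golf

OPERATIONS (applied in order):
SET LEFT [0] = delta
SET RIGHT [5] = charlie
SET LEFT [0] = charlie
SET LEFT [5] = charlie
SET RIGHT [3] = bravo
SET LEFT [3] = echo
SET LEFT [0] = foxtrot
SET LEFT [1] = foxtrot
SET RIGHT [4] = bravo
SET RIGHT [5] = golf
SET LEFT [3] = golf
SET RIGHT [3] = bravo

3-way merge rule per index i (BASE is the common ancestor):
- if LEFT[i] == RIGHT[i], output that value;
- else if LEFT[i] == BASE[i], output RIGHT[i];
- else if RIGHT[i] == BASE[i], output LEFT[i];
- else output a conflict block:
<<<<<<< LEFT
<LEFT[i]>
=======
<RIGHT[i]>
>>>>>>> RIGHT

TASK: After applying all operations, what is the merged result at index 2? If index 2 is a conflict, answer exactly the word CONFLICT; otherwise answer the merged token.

Answer: bravo

Derivation:
Final LEFT:  [foxtrot, foxtrot, bravo, golf, hotel, charlie]
Final RIGHT: [hotel, alpha, bravo, bravo, bravo, golf]
i=0: L=foxtrot, R=hotel=BASE -> take LEFT -> foxtrot
i=1: L=foxtrot, R=alpha=BASE -> take LEFT -> foxtrot
i=2: L=bravo R=bravo -> agree -> bravo
i=3: BASE=echo L=golf R=bravo all differ -> CONFLICT
i=4: L=hotel=BASE, R=bravo -> take RIGHT -> bravo
i=5: L=charlie, R=golf=BASE -> take LEFT -> charlie
Index 2 -> bravo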